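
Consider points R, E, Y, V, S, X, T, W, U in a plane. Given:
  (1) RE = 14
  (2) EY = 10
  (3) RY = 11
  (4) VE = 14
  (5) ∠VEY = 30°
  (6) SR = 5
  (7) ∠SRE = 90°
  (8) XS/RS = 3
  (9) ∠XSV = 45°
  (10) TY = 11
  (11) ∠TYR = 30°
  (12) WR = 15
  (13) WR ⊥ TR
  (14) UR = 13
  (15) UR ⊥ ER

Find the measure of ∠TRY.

Step 1: By the law of cosines on triangle RYT: RT² = 11² + 11² − 2·11·11·cos(30°) = 32.42, so RT ≈ 5.69.
Step 2: By the inverse law of cosines on triangle TRY: cos(∠TRY) = (5.69² + 11² − 11²) / (2·5.69·11) = 32.42/125.27 = 0.2588, so ∠TRY = 75°.

Therefore, the measure of angle ∠TRY = 75°.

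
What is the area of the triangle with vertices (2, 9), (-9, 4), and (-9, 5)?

Shoelace: Area = (1/2)|2(4-5) + -9(5-9) + -9(9-4)| = (1/2)(11) = 11/2

11/2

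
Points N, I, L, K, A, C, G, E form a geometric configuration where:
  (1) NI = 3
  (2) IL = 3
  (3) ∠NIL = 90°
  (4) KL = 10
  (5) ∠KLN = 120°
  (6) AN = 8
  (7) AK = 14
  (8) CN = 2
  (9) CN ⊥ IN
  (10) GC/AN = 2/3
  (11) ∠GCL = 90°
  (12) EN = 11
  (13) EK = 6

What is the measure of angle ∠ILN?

Step 1: By the law of cosines on triangle LIN: LN² = 3² + 3² − 2·3·3·cos(90°) = 18, so LN = 3·√2.
Step 2: By the inverse law of cosines on triangle ILN: cos(∠ILN) = (3² + (3·√2)² − 3²) / (2·3·3·√2) = 18/25.46 = 0.7071, so ∠ILN = 45°.

Therefore, the measure of angle ∠ILN = 45°.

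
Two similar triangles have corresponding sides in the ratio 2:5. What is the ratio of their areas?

The ratio of areas of similar triangles equals the square of the side ratio.
Side ratio = 2:5
Area ratio = (2/5)^2 = 4/25 = 4:25

4:25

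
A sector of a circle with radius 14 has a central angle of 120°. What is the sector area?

Sector area = πr² × θ/360
= π × 14² × 1/3
= π × 196 × 1/3
= 196*pi/3

196*pi/3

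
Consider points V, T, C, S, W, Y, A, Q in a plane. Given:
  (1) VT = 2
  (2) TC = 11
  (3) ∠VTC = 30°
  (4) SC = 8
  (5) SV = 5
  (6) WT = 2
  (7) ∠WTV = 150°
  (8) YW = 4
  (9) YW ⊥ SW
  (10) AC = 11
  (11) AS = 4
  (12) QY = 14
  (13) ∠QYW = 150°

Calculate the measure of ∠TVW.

Step 1: By the law of cosines on triangle VTW: VW² = 2² + 2² − 2·2·2·cos(150°) = 14.93, so VW ≈ 3.86.
Step 2: By the inverse law of cosines on triangle TVW: cos(∠TVW) = (2² + 3.86² − 2²) / (2·2·3.86) = 14.93/15.45 = 0.9659, so ∠TVW = 15°.

Therefore, the measure of angle ∠TVW = 15°.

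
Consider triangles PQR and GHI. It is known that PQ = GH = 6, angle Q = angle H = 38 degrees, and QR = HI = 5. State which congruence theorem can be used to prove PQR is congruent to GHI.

Consider the given information: PQ = GH = 6, angle Q = angle H = 38 degrees, and QR = HI = 5
This is not SSS or AAS: SSS requires all three pairs of sides, but we don't have that. AAS requires two angles and a non-included side.
The correct criterion is SAS. Two pairs of corresponding sides and the included angle are equal (Side-Angle-Side).

SAS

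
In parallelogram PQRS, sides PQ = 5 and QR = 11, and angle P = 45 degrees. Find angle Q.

Opposite sides of a parallelogram are parallel, so consecutive angles form co-interior angles on a transversal.
Co-interior angles sum to 180°, giving angle Q = 180 - 45 = 135 degrees.

135 degrees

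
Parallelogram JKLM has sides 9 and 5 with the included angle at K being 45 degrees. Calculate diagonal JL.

Using the law of cosines:
d^2 = 9^2 + 5^2 - 2(9)(5)cos(45 degrees)
d^2 = 81 + 25 - 90*sqrt(2)/2
d^2 = 106 - 45*sqrt(2)
d = sqrt(106 - 45*sqrt(2))

sqrt(106 - 45*sqrt(2))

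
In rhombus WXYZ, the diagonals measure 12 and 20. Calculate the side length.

In a rhombus, the diagonals bisect each other perpendicularly, creating four congruent right triangles.
Each triangle has legs 6 (half of 12) and 10 (half of 20).
The hypotenuse of each right triangle is a side of the rhombus:
side = sqrt(6^2 + 10^2) = sqrt(136) = 2*sqrt(34)

2*sqrt(34)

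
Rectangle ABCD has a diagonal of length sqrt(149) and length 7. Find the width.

The diagonal of a rectangle forms a right triangle with the two sides.
Rearranging the Pythagorean theorem: missing side = sqrt(d^2 - known^2).
= sqrt(149 - 49) = sqrt(100) = 10.

10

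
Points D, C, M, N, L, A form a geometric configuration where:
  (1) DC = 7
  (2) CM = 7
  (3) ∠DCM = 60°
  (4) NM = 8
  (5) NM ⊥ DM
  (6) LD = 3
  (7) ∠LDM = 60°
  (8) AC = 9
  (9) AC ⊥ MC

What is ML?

Step 1: By the law of cosines on triangle DCM: DM² = 7² + 7² − 2·7·7·cos(60°) = 49, so DM = 7.
Step 2: By the law of cosines on triangle MDL: ML² = 7² + 3² − 2·7·3·cos(60°) = 37, so ML = √37.

Therefore, the length of ML = √37.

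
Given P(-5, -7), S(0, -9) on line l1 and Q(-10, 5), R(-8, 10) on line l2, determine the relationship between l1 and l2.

Slope of line 1: m1 = (-9 - -7)/(0 - -5) = -2/5 = -2/5
Slope of line 2: m2 = (10 - 5)/(-8 - -10) = 5/2 = 5/2
m1 * m2 = -1, so perpendicular.

Perpendicular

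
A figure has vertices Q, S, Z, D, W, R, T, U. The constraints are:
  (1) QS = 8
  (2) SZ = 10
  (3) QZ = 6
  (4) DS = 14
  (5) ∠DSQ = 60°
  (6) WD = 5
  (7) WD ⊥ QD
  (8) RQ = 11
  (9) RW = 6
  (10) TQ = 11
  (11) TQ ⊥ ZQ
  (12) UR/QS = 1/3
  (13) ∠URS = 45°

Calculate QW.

Step 1: By the law of cosines on triangle DSQ: DQ² = 14² + 8² − 2·14·8·cos(60°) = 148, so DQ = 2·√37.
Step 2: By the law of cosines on triangle QDW: QW² = (2·√37)² + 5² − 2·2·√37·5·cos(90°) = 173, so QW = √173.

Therefore, the length of QW = √173.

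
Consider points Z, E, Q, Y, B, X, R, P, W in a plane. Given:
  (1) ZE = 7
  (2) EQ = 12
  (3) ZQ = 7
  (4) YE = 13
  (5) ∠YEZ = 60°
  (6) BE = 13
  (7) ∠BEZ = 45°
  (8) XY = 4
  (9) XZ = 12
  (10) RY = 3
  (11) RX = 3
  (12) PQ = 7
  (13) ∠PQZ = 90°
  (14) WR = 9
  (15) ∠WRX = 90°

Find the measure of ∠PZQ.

Step 1: By the law of cosines on triangle ZQP: ZP² = 7² + 7² − 2·7·7·cos(90°) = 98, so ZP = 7·√2.
Step 2: By the inverse law of cosines on triangle PZQ: cos(∠PZQ) = ((7·√2)² + 7² − 7²) / (2·7·√2·7) = 98/138.59 = 0.7071, so ∠PZQ = 45°.

Therefore, the measure of angle ∠PZQ = 45°.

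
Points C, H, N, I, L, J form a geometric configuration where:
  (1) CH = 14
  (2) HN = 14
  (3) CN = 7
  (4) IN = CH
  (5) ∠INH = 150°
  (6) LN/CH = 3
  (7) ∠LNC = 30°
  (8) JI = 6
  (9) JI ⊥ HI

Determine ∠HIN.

From the given relations: IN = CH = 14.
Step 1: By the law of cosines on triangle INH: IH² = 14² + 14² − 2·14·14·cos(150°) = 731.48, so IH ≈ 27.05.
Step 2: By the inverse law of cosines on triangle HIN: cos(∠HIN) = (27.05² + 14² − 14²) / (2·27.05·14) = 731.48/757.29 = 0.9659, so ∠HIN = 15°.

Therefore, the measure of angle ∠HIN = 15°.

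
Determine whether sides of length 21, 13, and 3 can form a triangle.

No.
The triangle inequality is violated: 13 + 3 = 16 ≤ 21.
These lengths cannot form a triangle.

No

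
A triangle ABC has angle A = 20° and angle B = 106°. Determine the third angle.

By the triangle angle sum property, the three interior angles of any triangle add up to 180°.
We know angle A = 20° and angle B = 106°, so their sum is 126°.
Therefore angle C = 180° - 126° = 54°.

54 degrees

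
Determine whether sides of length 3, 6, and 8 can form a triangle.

For three segments to close into a triangle, no single side can be as long as the other two combined.
The longest side is 8, and 3 + 6 = 9 > 8.
A triangle can be formed.

Yes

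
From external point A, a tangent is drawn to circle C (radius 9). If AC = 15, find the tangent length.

The tangent, radius, and line from the external point to the center form a right triangle.
The right angle is where the tangent meets the radius.
By the Pythagorean theorem: tangent² + 9² = 15²
tangent² = 225 - 81 = 144
tangent = 12

12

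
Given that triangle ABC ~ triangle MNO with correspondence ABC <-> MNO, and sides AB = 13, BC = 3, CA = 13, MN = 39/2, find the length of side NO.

k = 39/2/13 = 3/2. NO = 3/2 * 3 = 9/2.

9/2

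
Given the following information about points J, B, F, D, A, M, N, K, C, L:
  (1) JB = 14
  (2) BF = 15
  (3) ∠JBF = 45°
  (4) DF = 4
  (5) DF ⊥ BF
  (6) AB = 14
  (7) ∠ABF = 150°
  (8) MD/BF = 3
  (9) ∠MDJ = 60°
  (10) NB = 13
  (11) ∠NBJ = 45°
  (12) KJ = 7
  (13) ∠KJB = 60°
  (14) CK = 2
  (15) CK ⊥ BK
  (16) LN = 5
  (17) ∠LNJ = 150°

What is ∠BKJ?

Step 1: By the law of cosines on triangle KJB: KB² = 7² + 14² − 2·7·14·cos(60°) = 147, so KB = 7·√3.
Step 2: By the inverse law of cosines on triangle BKJ: cos(∠BKJ) = ((7·√3)² + 7² − 14²) / (2·7·√3·7) = 0/169.74 = 0, so ∠BKJ = 90°.

Therefore, the measure of angle ∠BKJ = 90°.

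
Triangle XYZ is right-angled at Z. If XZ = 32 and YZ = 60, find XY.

XY = sqrt(32^2 + 60^2) = sqrt(4624) = 68

68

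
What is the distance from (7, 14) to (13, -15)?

d = sqrt((13 - 7)^2 + (-15 - 14)^2)
d = sqrt(6^2 + -29^2)
d = sqrt(36 + 841)
d = sqrt(877)

sqrt(877)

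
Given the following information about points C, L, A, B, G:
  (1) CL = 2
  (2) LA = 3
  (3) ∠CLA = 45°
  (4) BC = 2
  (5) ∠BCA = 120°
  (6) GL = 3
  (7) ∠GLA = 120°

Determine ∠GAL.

Step 1: By the law of cosines on triangle ALG: AG² = 3² + 3² − 2·3·3·cos(120°) = 27, so AG = 3·√3.
Step 2: By the inverse law of cosines on triangle GAL: cos(∠GAL) = ((3·√3)² + 3² − 3²) / (2·3·√3·3) = 27/31.18 = 0.866, so ∠GAL = 30°.

Therefore, the measure of angle ∠GAL = 30°.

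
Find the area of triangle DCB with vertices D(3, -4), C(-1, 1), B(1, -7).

Shoelace: Area = (1/2)|3(1--7) + -1(-7--4) + 1(-4-1)| = (1/2)(22) = 11

11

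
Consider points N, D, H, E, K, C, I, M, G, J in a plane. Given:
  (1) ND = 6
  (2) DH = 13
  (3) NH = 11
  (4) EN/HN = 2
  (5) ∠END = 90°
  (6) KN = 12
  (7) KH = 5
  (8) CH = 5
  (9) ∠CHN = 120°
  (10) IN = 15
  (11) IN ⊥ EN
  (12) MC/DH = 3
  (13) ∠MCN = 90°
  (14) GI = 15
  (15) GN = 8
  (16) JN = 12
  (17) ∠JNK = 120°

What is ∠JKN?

Step 1: By the law of cosines on triangle KNJ: KJ² = 12² + 12² − 2·12·12·cos(120°) = 432, so KJ = 12·√3.
Step 2: By the inverse law of cosines on triangle JKN: cos(∠JKN) = ((12·√3)² + 12² − 12²) / (2·12·√3·12) = 432/498.83 = 0.866, so ∠JKN = 30°.

Therefore, the measure of angle ∠JKN = 30°.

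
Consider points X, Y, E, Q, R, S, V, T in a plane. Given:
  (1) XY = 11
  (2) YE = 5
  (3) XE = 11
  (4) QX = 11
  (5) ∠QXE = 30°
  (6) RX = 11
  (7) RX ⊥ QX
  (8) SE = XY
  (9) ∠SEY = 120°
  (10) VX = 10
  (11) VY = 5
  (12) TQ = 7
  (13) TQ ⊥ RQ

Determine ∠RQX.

Step 1: By the law of cosines on triangle QXR: QR² = 11² + 11² − 2·11·11·cos(90°) = 242, so QR = 11·√2.
Step 2: By the inverse law of cosines on triangle RQX: cos(∠RQX) = ((11·√2)² + 11² − 11²) / (2·11·√2·11) = 242/342.24 = 0.7071, so ∠RQX = 45°.

Therefore, the measure of angle ∠RQX = 45°.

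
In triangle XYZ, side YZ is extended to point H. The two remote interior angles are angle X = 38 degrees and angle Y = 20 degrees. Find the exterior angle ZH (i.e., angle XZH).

The interior angle at Z is 180 - 38 - 20 = 122 degrees.
The exterior angle and interior angle at Z are supplementary:
Exterior angle = 180 - 122 = 58 degrees.

58 degrees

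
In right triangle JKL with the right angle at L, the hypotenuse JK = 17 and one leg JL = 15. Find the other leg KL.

KL = sqrt(17^2 - 15^2) = sqrt(64) = 8

8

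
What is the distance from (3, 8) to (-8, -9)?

The horizontal distance is |-8 - 3| = 11 and the vertical distance is |-9 - 8| = 17.
By the Pythagorean theorem, d = sqrt(11^2 + 17^2) = sqrt(410).

sqrt(410)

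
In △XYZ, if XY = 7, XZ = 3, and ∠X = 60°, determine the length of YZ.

When two sides and the included angle are known, the law of cosines gives the third side.
c^2 = a^2 + b^2 - 2ab cos(C) generalizes the Pythagorean theorem to non-right triangles.
Here: YZ^2 = 49 + 9 - 42*(1/2) = 37
YZ = sqrt(37)

sqrt(37)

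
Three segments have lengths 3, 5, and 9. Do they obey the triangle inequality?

Check the triangle inequality: 3 + 5 = 8 ≤ 9.
Since the sum of two sides does not exceed the third, no triangle can be formed.

No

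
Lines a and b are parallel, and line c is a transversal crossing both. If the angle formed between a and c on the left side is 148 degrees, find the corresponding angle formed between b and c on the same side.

Corresponding angles are equal: 148 degrees.

148 degrees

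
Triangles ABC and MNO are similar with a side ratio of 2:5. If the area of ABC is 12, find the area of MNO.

Area ratio = (2/5)^2 = 4/25. Area of MNO = 12 * 25/4 = 75.

75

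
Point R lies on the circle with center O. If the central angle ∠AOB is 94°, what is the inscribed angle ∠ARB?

By the inscribed angle theorem, the inscribed angle is half the central angle.
Inscribed angle = 94° / 2 = 47°

47°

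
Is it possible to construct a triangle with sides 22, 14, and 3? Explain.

Check the triangle inequality: 14 + 3 = 17 ≤ 22.
Since the sum of two sides does not exceed the third, no triangle can be formed.

No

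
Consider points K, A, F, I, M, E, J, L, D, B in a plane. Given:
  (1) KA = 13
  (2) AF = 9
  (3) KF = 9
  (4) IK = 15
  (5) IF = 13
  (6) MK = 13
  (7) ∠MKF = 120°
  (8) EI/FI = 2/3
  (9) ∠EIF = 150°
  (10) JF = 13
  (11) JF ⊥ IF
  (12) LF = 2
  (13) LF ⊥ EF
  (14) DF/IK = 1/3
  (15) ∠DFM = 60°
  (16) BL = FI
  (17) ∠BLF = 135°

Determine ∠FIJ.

Step 1: By the law of cosines on triangle IFJ: IJ² = 13² + 13² − 2·13·13·cos(90°) = 338, so IJ = 13·√2.
Step 2: By the inverse law of cosines on triangle FIJ: cos(∠FIJ) = (13² + (13·√2)² − 13²) / (2·13·13·√2) = 338/478 = 0.7071, so ∠FIJ = 45°.

Therefore, the measure of angle ∠FIJ = 45°.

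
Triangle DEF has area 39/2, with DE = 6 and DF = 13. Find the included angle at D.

Area = (1/2) * a * b * sin(C)
sin(C) = 2 * Area / (a * b)
sin(C) = 2 * 39/2 / (6 * 13)
sin(C) = 1/2
C = arcsin(1/2) = 30°
Since sin(180° - C) = sin(C), the obtuse angle 150° gives the same area, so C = 30° or C = 150°.

30° or 150°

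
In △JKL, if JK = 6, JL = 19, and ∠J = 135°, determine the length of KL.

When two sides and the included angle are known, the law of cosines gives the third side.
c^2 = a^2 + b^2 - 2ab cos(C) generalizes the Pythagorean theorem to non-right triangles.
Here: KL^2 = 36 + 361 - 228*(-sqrt(2)/2) = 114*sqrt(2) + 397
KL = sqrt(114*sqrt(2) + 397)

sqrt(114*sqrt(2) + 397)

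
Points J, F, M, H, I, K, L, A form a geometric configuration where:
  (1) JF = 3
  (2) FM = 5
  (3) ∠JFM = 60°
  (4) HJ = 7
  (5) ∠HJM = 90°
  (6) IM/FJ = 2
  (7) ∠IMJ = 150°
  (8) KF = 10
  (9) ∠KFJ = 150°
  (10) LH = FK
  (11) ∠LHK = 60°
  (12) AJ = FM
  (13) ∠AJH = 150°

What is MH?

Step 1: By the law of cosines on triangle JFM: JM² = 3² + 5² − 2·3·5·cos(60°) = 19, so JM = √19.
Step 2: By the law of cosines on triangle MJH: MH² = √19² + 7² − 2·√19·7·cos(90°) = 68, so MH = 2·√17.

Therefore, the length of MH = 2·√17.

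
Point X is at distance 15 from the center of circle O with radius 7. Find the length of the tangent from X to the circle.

The tangent, radius, and line from the external point to the center form a right triangle.
The right angle is where the tangent meets the radius.
By the Pythagorean theorem: tangent² + 7² = 15²
tangent² = 225 - 49 = 176
tangent = 4*sqrt(11)

4*sqrt(11)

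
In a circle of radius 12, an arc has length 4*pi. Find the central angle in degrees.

Arc length L = 2πr × θ/360, so θ = 360L / (2πr).
θ = 360 × 4*pi / (2π × 12)
θ = 60°
θ = 60°

60°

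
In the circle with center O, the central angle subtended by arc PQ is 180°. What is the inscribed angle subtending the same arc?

By the inscribed angle theorem, the inscribed angle is half the central angle.
Inscribed angle = 180° / 2 = 90°

90°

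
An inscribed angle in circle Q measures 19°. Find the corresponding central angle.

Central angle = 2 × 19° = 38° (inscribed angle theorem).

38°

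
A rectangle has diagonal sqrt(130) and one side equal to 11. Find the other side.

The diagonal of a rectangle forms a right triangle with the two sides.
Rearranging the Pythagorean theorem: missing side = sqrt(d^2 - known^2).
= sqrt(130 - 121) = sqrt(9) = 3.

3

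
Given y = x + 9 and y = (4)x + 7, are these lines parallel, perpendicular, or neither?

Slope of line 1: m1 = 1
Slope of line 2: m2 = 4
m1 != m2 and m1*m2 = 4 != -1. Neither.

Neither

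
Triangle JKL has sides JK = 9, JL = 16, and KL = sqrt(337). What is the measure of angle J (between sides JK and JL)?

cos(J) = (9² + 16² - (sqrt(337))²) / (2 × 9 × 16) = 0, so J = arccos(0) = 90°.

90°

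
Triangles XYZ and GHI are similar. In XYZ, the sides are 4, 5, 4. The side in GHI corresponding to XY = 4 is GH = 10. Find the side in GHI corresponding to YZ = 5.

Similar triangles have proportional sides. Setting up the proportion:
GH / XY = HI / YZ
10 / 4 = HI / 5
HI = 5 * 10 / 4 = 25/2.

25/2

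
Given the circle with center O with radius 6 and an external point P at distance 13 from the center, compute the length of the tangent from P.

Let T be the point of tangency. Then OT ⊥ PT (radius ⊥ tangent).
In right triangle OTP: OP² = OT² + PT²
13² = 6² + PT²
PT² = 133, PT = sqrt(133)

sqrt(133)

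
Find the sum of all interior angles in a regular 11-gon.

The sum of interior angles of an n-sided polygon is (n - 2) * 180.
For n = 11: (11 - 2) * 180 = 9 * 180 = 1620 degrees.

1620 degrees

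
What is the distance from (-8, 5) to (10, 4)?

d = sqrt((10 - -8)^2 + (4 - 5)^2)
d = sqrt(18^2 + -1^2)
d = sqrt(324 + 1)
d = sqrt(325) = 5*sqrt(13)

5*sqrt(13)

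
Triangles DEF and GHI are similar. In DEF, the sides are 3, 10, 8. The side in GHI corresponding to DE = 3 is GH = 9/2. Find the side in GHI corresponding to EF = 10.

k = 9/2/3 = 3/2. HI = 3/2 * 10 = 15.

15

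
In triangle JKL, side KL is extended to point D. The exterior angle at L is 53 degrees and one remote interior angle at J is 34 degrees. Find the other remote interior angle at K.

By the exterior angle theorem: exterior angle = sum of remote interior angles.
53 = 34 + angle K
angle K = 53 - 34 = 19 degrees

19 degrees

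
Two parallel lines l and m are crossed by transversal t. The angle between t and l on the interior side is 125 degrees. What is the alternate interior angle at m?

Alternate interior angles lie on opposite sides of the transversal, between the parallel lines.
By the alternate interior angle theorem, they are equal: 125 degrees.

125 degrees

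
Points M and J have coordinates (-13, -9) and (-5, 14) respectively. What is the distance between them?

d = sqrt((8)^2 + (23)^2) = sqrt(593)

sqrt(593)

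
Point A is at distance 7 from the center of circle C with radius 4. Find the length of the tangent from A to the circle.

The tangent, radius, and line from the external point to the center form a right triangle.
The right angle is where the tangent meets the radius.
By the Pythagorean theorem: tangent² + 4² = 7²
tangent² = 49 - 16 = 33
tangent = sqrt(33)

sqrt(33)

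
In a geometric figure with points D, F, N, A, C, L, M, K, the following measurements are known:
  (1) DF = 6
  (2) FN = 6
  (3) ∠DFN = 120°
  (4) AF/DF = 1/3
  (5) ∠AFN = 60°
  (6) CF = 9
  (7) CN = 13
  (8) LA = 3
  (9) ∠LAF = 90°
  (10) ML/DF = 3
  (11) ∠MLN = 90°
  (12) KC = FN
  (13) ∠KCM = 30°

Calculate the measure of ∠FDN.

Step 1: By the law of cosines on triangle DFN: DN² = 6² + 6² − 2·6·6·cos(120°) = 108, so DN = 6·√3.
Step 2: By the inverse law of cosines on triangle FDN: cos(∠FDN) = (6² + (6·√3)² − 6²) / (2·6·6·√3) = 108/124.71 = 0.866, so ∠FDN = 30°.

Therefore, the measure of angle ∠FDN = 30°.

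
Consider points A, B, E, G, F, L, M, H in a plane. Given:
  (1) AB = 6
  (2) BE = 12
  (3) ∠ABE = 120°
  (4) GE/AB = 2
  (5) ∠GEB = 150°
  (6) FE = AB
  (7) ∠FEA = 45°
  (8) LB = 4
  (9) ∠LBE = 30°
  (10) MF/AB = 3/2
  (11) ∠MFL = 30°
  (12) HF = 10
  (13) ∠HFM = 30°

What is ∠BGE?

From the given relations: GE = 2·AB = 2·6 = 12.
Step 1: By the law of cosines on triangle GEB: GB² = 12² + 12² − 2·12·12·cos(150°) = 537.42, so GB ≈ 23.18.
Step 2: By the inverse law of cosines on triangle BGE: cos(∠BGE) = (23.18² + 12² − 12²) / (2·23.18·12) = 537.42/556.37 = 0.9659, so ∠BGE = 15°.

Therefore, the measure of angle ∠BGE = 15°.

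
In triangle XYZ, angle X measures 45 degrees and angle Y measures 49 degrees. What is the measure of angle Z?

angle Z = 180 - 45 - 49 = 86 degrees.

86 degrees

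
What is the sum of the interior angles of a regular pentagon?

The sum of interior angles of an n-sided polygon is (n - 2) * 180.
For n = 5: (5 - 2) * 180 = 3 * 180 = 540 degrees.

540 degrees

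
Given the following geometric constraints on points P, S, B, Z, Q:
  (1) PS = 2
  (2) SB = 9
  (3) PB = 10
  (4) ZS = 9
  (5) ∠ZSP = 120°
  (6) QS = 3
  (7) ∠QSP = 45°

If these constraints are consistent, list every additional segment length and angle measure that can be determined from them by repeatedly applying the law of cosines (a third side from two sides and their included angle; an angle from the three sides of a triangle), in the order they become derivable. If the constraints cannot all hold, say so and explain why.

The constraints are consistent. Derivable facts, in order:
After 1 step:
- PQ ≈ 2.12
- PZ = √103
- ∠BPS = 54.9°
- ∠BSP = 114.62°
- ∠PBS = 10.48°
After 2 steps:
- ∠PQS = 41.73°
- ∠PZS = 9.83°
- ∠QPS = 93.27°
- ∠SPZ = 50.17°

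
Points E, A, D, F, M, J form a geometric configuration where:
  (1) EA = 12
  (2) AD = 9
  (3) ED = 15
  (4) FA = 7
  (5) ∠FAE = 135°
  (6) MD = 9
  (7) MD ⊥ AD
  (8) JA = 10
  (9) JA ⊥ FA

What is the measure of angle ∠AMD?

Step 1: By the law of cosines on triangle MDA: MA² = 9² + 9² − 2·9·9·cos(90°) = 162, so MA = 9·√2.
Step 2: By the inverse law of cosines on triangle AMD: cos(∠AMD) = ((9·√2)² + 9² − 9²) / (2·9·√2·9) = 162/229.1 = 0.7071, so ∠AMD = 45°.

Therefore, the measure of angle ∠AMD = 45°.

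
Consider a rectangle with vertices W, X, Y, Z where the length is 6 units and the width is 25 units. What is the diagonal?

A rectangle's diagonal splits it into two right triangles, with the diagonal as the hypotenuse.
By the Pythagorean theorem, d^2 = 6^2 + 25^2 = 661.
Therefore d = sqrt(661).

sqrt(661)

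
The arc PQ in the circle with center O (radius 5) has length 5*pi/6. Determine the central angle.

The full circumference is 2πr = 10*pi.
The arc is 5*pi/6 / 10*pi = 1/12 of the full circle.
So the central angle = 1/12 × 360° = 30°.

30°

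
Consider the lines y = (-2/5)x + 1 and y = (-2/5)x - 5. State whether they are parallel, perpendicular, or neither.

Slope of line 1: m1 = -2/5
Slope of line 2: m2 = -2/5
Since m1 = m2 = -2/5, the lines are parallel.

Parallel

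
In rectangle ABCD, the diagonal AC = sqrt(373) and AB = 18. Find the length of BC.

Using the Pythagorean theorem: d^2 = a^2 + b^2
b^2 = d^2 - a^2
b^2 = 373 - 324
b^2 = 49
b = sqrt(49) = 7

7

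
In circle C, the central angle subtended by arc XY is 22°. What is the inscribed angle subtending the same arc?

An inscribed angle intercepts an arc from a point on the circle, while the central angle intercepts the same arc from the center.
The inscribed angle is always half the central angle: 22° / 2 = 11°.

11°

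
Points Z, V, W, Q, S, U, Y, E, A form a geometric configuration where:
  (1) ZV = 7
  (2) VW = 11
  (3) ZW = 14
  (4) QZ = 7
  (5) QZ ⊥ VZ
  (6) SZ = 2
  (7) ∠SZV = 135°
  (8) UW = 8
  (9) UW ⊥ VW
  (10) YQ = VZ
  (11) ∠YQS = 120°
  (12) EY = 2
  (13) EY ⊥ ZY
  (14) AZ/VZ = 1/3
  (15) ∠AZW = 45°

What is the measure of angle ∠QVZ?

Step 1: By the law of cosines on triangle VZQ: VQ² = 7² + 7² − 2·7·7·cos(90°) = 98, so VQ = 7·√2.
Step 2: By the inverse law of cosines on triangle QVZ: cos(∠QVZ) = ((7·√2)² + 7² − 7²) / (2·7·√2·7) = 98/138.59 = 0.7071, so ∠QVZ = 45°.

Therefore, the measure of angle ∠QVZ = 45°.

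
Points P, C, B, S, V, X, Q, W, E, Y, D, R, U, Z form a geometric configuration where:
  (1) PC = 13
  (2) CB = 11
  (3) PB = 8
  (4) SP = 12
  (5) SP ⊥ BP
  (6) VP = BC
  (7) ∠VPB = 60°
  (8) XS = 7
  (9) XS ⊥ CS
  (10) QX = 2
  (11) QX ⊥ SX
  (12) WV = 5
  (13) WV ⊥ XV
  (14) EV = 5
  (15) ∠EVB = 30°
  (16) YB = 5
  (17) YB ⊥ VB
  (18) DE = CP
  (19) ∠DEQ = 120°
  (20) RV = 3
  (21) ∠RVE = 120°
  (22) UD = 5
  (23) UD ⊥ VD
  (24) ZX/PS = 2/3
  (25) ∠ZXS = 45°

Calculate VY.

From the given relations: VP = BC = 11.
Step 1: By the law of cosines on triangle BPV: BV² = 8² + 11² − 2·8·11·cos(60°) = 97, so BV = √97.
Step 2: By the law of cosines on triangle VBY: VY² = √97² + 5² − 2·√97·5·cos(90°) = 122, so VY = √122.

Therefore, the length of VY = √122.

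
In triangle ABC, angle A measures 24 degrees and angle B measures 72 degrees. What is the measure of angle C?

Let angle C = x. Then 24 + 72 + x = 180.
x = 180 - 96 = 84 degrees.

84 degrees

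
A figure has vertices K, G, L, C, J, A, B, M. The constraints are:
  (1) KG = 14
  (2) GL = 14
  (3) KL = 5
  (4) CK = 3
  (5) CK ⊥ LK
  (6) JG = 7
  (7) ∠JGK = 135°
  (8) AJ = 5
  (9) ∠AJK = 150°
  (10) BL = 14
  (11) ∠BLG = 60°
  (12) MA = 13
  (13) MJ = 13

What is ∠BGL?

Step 1: By the law of cosines on triangle GLB: GB² = 14² + 14² − 2·14·14·cos(60°) = 196, so GB = 14.
Step 2: By the inverse law of cosines on triangle BGL: cos(∠BGL) = (14² + 14² − 14²) / (2·14·14) = 196/392 = 0.5, so ∠BGL = 60°.

Therefore, the measure of angle ∠BGL = 60°.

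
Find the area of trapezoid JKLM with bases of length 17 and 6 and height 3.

A trapezoid's area equals the midsegment times the height.
The midsegment is (17 + 6) / 2 = 23/2.
Area = 23/2 * 3 = 69/2.

69/2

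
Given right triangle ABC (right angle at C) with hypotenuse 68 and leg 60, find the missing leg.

BC = sqrt(68^2 - 60^2) = sqrt(1024) = 32

32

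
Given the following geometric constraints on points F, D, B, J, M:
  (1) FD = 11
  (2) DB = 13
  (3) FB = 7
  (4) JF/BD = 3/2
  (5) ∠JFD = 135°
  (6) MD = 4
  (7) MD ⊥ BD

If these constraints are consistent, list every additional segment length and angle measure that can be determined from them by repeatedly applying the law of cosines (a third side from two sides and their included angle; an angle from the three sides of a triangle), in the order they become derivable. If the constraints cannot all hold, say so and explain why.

The constraints are consistent. Derivable facts, in order:
After 1 step:
- BM = √185
- DJ ≈ 28.37
- ∠BDF = 32.58°
- ∠BFD = 89.63°
- ∠DBF = 57.79°
After 2 steps:
- ∠BMD = 72.9°
- ∠DBM = 17.1°
- ∠DJF = 15.92°
- ∠FDJ = 29.08°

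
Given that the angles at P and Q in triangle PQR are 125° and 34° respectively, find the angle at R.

The interior angles sum to 180°: angle R = 180 - 125 - 34 = 21°.
The triangle is obtuse (angles 125°, 34°, 21°).

21 degrees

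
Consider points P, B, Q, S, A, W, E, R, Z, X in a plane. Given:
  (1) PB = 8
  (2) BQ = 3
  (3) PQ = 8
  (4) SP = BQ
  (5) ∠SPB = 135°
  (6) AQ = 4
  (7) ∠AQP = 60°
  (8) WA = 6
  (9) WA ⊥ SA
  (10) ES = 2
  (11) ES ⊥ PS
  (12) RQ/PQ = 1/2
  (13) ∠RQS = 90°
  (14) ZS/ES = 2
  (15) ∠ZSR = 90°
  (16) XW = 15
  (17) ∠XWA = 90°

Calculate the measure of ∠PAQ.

Step 1: By the law of cosines on triangle AQP: AP² = 4² + 8² − 2·4·8·cos(60°) = 48, so AP = 4·√3.
Step 2: By the inverse law of cosines on triangle PAQ: cos(∠PAQ) = ((4·√3)² + 4² − 8²) / (2·4·√3·4) = 0/55.43 = 0, so ∠PAQ = 90°.

Therefore, the measure of angle ∠PAQ = 90°.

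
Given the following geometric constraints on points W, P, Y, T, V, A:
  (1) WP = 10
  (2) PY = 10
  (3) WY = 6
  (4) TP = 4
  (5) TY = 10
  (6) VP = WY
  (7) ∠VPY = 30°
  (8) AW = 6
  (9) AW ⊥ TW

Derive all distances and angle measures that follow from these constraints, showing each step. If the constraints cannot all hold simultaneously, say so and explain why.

The constraints are consistent.

From the given relations:
  VP = WY = 6

Step 1: From YP = 10, PV = 6, and ∠YPV = 30°, by the law of cosines:
  YV² = YP² + PV² - 2·YP·PV·cos(30°) = 100 + 36 - 103.9 = 32.08
  YV ≈ 5.66

Step 2: From WP = 10, WY = 6, PY = 10, by the inverse law of cosines:
  cos(∠PWY) = (WP² + WY² - PY²) / (2·WP·WY)
  ∠PWY = 72.54°

Step 3: From PT = 4, PY = 10, TY = 10, by the inverse law of cosines:
  cos(∠TPY) = (PT² + PY² - TY²) / (2·PT·PY)
  ∠TPY = 78.46°

Step 4: From PW = 10, PY = 10, WY = 6, by the inverse law of cosines:
  cos(∠WPY) = (PW² + PY² - WY²) / (2·PW·PY)
  ∠WPY = 34.92°

Step 5: From YP = 10, YT = 10, PT = 4, by the inverse law of cosines:
  cos(∠PYT) = (YP² + YT² - PT²) / (2·YP·YT)
  ∠PYT = 23.07°

Step 6: From YP = 10, YW = 6, PW = 10, by the inverse law of cosines:
  cos(∠PYW) = (YP² + YW² - PW²) / (2·YP·YW)
  ∠PYW = 72.54°

Step 7: From TP = 4, TY = 10, PY = 10, by the inverse law of cosines:
  cos(∠PTY) = (TP² + TY² - PY²) / (2·TP·TY)
  ∠PTY = 78.46°

Step 8: From YP = 10, YV = 5.66, PV = 6, by the inverse law of cosines:
  cos(∠PYV) = (YP² + YV² - PV²) / (2·YP·YV)
  ∠PYV = 31.98°

Step 9: From VP = 6, VY = 5.66, PY = 10, by the inverse law of cosines:
  cos(∠PVY) = (VP² + VY² - PY²) / (2·VP·VY)
  ∠PVY = 118.02°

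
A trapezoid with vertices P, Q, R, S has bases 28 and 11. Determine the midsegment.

midsegment = (28 + 11) / 2 = 39 / 2 = 39/2

39/2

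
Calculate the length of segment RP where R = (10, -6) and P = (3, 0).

The horizontal distance is |3 - 10| = 7 and the vertical distance is |0 - -6| = 6.
By the Pythagorean theorem, d = sqrt(7^2 + 6^2) = sqrt(85).

sqrt(85)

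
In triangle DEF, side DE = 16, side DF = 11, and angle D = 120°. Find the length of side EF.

By the law of cosines: EF^2 = DE^2 + DF^2 - 2*DE*DF*cos(D)
EF^2 = 16^2 + 11^2 - 2*16*11*cos(120°)
EF^2 = 256 + 121 - 352*(-1/2)
EF^2 = 553
EF = sqrt(553)

sqrt(553)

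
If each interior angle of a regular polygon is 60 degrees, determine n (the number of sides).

Exterior angle = 180 - 60 = 120. n = 360 / 120 = 3.

3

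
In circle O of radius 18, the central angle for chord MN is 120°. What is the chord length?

Chord length = 2r sin(θ/2)
= 2 × 18 × sin(120°/2)
= 2 × 18 × sin(60°)
= 18*sqrt(3)

18*sqrt(3)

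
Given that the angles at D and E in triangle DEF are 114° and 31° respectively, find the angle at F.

By the triangle angle sum property, the three interior angles of any triangle add up to 180°.
We know angle D = 114° and angle E = 31°, so their sum is 145°.
Therefore angle F = 180° - 145° = 35°.

35 degrees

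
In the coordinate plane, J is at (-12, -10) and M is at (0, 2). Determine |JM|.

The horizontal distance is |0 - -12| = 12 and the vertical distance is |2 - -10| = 12.
By the Pythagorean theorem, d = sqrt(12^2 + 12^2) = sqrt(288) = 12*sqrt(2).

12*sqrt(2)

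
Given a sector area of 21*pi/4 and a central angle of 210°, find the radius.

Sector area A = πr² × θ/360, so r² = 360A / (πθ).
r² = 360 × 21*pi/4 / (π × 210)
r² = 9
r = 3

3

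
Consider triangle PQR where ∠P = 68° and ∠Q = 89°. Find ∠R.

Let angle R = x. Then 68 + 89 + x = 180.
x = 180 - 157 = 23 degrees.

23 degrees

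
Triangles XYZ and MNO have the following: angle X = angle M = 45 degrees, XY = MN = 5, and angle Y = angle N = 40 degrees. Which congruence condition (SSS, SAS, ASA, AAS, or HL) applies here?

The given information provides:
angle X = angle M = 45 degrees, XY = MN = 5, and angle Y = angle N = 40 degrees
This matches the ASA congruence theorem.
Two pairs of corresponding angles and the included side are equal (Angle-Side-Angle).

ASA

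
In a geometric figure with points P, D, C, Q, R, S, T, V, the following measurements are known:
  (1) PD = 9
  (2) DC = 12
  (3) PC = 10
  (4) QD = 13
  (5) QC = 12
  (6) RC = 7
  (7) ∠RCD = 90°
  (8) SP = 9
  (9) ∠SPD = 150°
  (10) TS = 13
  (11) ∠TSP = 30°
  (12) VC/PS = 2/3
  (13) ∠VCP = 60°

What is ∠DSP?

Step 1: By the law of cosines on triangle SPD: SD² = 9² + 9² − 2·9·9·cos(150°) = 302.3, so SD ≈ 17.39.
Step 2: By the inverse law of cosines on triangle DSP: cos(∠DSP) = (17.39² + 9² − 9²) / (2·17.39·9) = 302.3/312.96 = 0.9659, so ∠DSP = 15°.

Therefore, the measure of angle ∠DSP = 15°.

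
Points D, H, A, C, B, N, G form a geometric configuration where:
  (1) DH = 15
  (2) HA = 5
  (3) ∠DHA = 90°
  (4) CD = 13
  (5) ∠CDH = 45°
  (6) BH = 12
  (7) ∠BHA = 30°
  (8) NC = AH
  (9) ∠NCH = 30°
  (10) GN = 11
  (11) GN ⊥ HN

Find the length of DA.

Step 1: By the law of cosines on triangle DHA: DA² = 15² + 5² − 2·15·5·cos(90°) = 250, so DA = 5·√10.

Therefore, the length of DA = 5·√10.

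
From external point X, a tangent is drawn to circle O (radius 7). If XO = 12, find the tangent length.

tangent = √(d² - r²) = √(12² - 7²) = √(144 - 49) = √95 = sqrt(95)

sqrt(95)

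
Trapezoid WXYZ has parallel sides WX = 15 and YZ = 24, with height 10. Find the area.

Area of a trapezoid = (base1 + base2) * height / 2
Area = (15 + 24) * 10 / 2
Area = 39 * 10 / 2
Area = 390 / 2
Area = 195

195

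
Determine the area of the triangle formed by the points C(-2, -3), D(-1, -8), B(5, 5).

The Shoelace formula computes the area from vertex coordinates by summing cross products.
For vertices (-2,-3), (-1,-8), (5,5):
Signed sum = -2*-8 - -1*-3 + -1*5 - 5*-8 + 5*-3 - -2*5
= 13 + 35 + -5 = 43
Area = (1/2)|43| = 43/2.

43/2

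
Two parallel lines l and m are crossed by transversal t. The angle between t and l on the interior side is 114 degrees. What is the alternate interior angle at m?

Alternate interior angles are equal: 114 degrees.

114 degrees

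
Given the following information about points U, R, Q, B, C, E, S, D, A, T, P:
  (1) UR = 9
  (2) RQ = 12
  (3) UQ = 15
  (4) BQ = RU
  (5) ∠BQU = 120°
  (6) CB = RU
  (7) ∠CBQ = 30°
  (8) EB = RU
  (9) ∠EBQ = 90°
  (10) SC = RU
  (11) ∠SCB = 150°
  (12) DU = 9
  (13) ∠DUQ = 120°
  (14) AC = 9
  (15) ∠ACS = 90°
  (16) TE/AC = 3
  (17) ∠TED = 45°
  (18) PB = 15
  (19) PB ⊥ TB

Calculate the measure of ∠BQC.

From the given relations: BQ = RU = 9; CB = RU = 9.
Step 1: By the law of cosines on triangle QBC: QC² = 9² + 9² − 2·9·9·cos(30°) = 21.7, so QC ≈ 4.66.
Step 2: By the inverse law of cosines on triangle BQC: cos(∠BQC) = (9² + 4.66² − 9²) / (2·9·4.66) = 21.7/83.86 = 0.2588, so ∠BQC = 75°.

Therefore, the measure of angle ∠BQC = 75°.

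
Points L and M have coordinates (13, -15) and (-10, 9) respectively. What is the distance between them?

The horizontal distance is |-10 - 13| = 23 and the vertical distance is |9 - -15| = 24.
By the Pythagorean theorem, d = sqrt(23^2 + 24^2) = sqrt(1105).

sqrt(1105)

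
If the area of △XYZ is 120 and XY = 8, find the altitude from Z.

height = 2 * 120 / 8 = 30

30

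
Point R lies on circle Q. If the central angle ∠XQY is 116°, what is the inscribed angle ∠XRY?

By the inscribed angle theorem, the inscribed angle is half the central angle.
Inscribed angle = 116° / 2 = 58°

58°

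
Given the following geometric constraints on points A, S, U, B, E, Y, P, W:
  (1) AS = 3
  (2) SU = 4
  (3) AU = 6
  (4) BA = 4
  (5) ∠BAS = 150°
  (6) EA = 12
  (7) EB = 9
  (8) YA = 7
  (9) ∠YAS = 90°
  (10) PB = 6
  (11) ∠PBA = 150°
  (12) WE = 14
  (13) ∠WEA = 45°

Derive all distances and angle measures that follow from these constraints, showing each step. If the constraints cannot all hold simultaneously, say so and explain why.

The constraints are consistent.

Step 1: From AB = 4, BP = 6, and ∠ABP = 150°, by the law of cosines:
  AP² = AB² + BP² - 2·AB·BP·cos(150°) = 16 + 36 + 41.57 = 93.57
  AP ≈ 9.67

Step 2: From AE = 12, EW = 14, and ∠AEW = 45°, by the law of cosines:
  AW² = AE² + EW² - 2·AE·EW·cos(45°) = 144 + 196 - 237.6 = 102.4
  AW ≈ 10.12

Step 3: From SA = 3, AB = 4, and ∠SAB = 150°, by the law of cosines:
  SB² = SA² + AB² - 2·SA·AB·cos(150°) = 9 + 16 + 20.78 = 45.78
  SB ≈ 6.77

Step 4: From SA = 3, AY = 7, and ∠SAY = 90°, by the law of cosines:
  SY² = SA² + AY² - 2·SA·AY·cos(90°) = 9 + 49 - 0 = 58
  SY = √58

Step 5: From AB = 4, AE = 12, BE = 9, by the inverse law of cosines:
  cos(∠BAE) = (AB² + AE² - BE²) / (2·AB·AE)
  ∠BAE = 34.62°

Step 6: From AS = 3, AU = 6, SU = 4, by the inverse law of cosines:
  cos(∠SAU) = (AS² + AU² - SU²) / (2·AS·AU)
  ∠SAU = 36.34°

Step 7: From SA = 3, SU = 4, AU = 6, by the inverse law of cosines:
  cos(∠ASU) = (SA² + SU² - AU²) / (2·SA·SU)
  ∠ASU = 117.28°

Step 8: From UA = 6, US = 4, AS = 3, by the inverse law of cosines:
  cos(∠AUS) = (UA² + US² - AS²) / (2·UA·US)
  ∠AUS = 26.38°

Step 9: From BA = 4, BE = 9, AE = 12, by the inverse law of cosines:
  cos(∠ABE) = (BA² + BE² - AE²) / (2·BA·BE)
  ∠ABE = 130.75°

Step 10: From EA = 12, EB = 9, AB = 4, by the inverse law of cosines:
  cos(∠AEB) = (EA² + EB² - AB²) / (2·EA·EB)
  ∠AEB = 14.63°

Step 11: From AB = 4, AP = 9.67, BP = 6, by the inverse law of cosines:
  cos(∠BAP) = (AB² + AP² - BP²) / (2·AB·AP)
  ∠BAP = 18.07°

Step 12: From AE = 12, AW = 10.12, EW = 14, by the inverse law of cosines:
  cos(∠EAW) = (AE² + AW² - EW²) / (2·AE·AW)
  ∠EAW = 78.02°

Step 13: From SA = 3, SB = 6.77, AB = 4, by the inverse law of cosines:
  cos(∠ASB) = (SA² + SB² - AB²) / (2·SA·SB)
  ∠ASB = 17.19°

Step 14: From SA = 3, SY = √58, AY = 7, by the inverse law of cosines:
  cos(∠ASY) = (SA² + SY² - AY²) / (2·SA·SY)
  ∠ASY = 66.8°

Step 15: From BA = 4, BS = 6.77, AS = 3, by the inverse law of cosines:
  cos(∠ABS) = (BA² + BS² - AS²) / (2·BA·BS)
  ∠ABS = 12.81°

Step 16: From YA = 7, YS = √58, AS = 3, by the inverse law of cosines:
  cos(∠AYS) = (YA² + YS² - AS²) / (2·YA·YS)
  ∠AYS = 23.2°

Step 17: From PA = 9.67, PB = 6, AB = 4, by the inverse law of cosines:
  cos(∠APB) = (PA² + PB² - AB²) / (2·PA·PB)
  ∠APB = 11.93°

Step 18: From WA = 10.12, WE = 14, AE = 12, by the inverse law of cosines:
  cos(∠AWE) = (WA² + WE² - AE²) / (2·WA·WE)
  ∠AWE = 56.98°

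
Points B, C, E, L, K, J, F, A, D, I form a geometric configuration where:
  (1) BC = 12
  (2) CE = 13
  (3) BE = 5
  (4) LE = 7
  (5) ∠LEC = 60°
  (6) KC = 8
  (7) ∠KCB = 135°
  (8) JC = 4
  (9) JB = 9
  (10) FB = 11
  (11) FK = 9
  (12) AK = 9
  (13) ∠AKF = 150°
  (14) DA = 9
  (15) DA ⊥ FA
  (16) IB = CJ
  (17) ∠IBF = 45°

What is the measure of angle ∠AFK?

Step 1: By the law of cosines on triangle FKA: FA² = 9² + 9² − 2·9·9·cos(150°) = 302.3, so FA ≈ 17.39.
Step 2: By the inverse law of cosines on triangle AFK: cos(∠AFK) = (17.39² + 9² − 9²) / (2·17.39·9) = 302.3/312.96 = 0.9659, so ∠AFK = 15°.

Therefore, the measure of angle ∠AFK = 15°.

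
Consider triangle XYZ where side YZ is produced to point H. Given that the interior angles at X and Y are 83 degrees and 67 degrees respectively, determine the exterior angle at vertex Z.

The interior angle at Z is 180 - 83 - 67 = 30 degrees.
The exterior angle and interior angle at Z are supplementary:
Exterior angle = 180 - 30 = 150 degrees.

150 degrees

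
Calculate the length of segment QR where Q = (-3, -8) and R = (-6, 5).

d = sqrt((-6 - -3)^2 + (5 - -8)^2)
d = sqrt(-3^2 + 13^2)
d = sqrt(9 + 169)
d = sqrt(178)

sqrt(178)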